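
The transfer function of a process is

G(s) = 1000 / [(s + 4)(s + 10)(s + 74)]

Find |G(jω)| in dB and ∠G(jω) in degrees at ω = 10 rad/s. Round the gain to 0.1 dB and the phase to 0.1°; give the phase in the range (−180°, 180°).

At s = jω = j10:
pole (s+4): 4 + j10 → |·| = √(4²+10²) = √116 ≈ 10.77, ∠ = arctan(10/4) ≈ 68.20°
pole (s+10): 10 + j10 → |·| = √(10²+10²) = √200 ≈ 14.142, ∠ = arctan(10/10) ≈ 45.00°
pole (s+74): 74 + j10 → |·| = √(74²+10²) = √5576 ≈ 74.673, ∠ = arctan(10/74) ≈ 7.70°
|G| = 1000 / 11373 ≈ 0.087928
Gain = 20 log₁₀(0.087928) ≈ -21.12 dB
∠G = 0.00° − 120.90° = -120.90°

-21.1 dB, -120.9°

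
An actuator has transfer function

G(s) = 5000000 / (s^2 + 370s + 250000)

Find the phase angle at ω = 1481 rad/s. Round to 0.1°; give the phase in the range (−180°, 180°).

At s = jω = j1481:
quadratic: (j1481)² + 370·j1481 + 250000 = -1943361 + j547970 → |·| ≈ 2.0191e+06, ∠ ≈ 164.25°
∠G = 0.00° − 164.25° = -164.25°

-164.3°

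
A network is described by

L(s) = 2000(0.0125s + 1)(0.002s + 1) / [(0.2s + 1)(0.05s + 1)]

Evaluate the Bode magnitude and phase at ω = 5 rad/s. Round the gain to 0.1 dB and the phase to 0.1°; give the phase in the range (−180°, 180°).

62.8 dB, -54.9°

At ω = 5 rad/s:
zero (1 + j5·0.0125) = 1 + j0.0625 → |·| ≈ 1.002, ∠ ≈ 3.58°
zero (1 + j5·0.002) = 1 + j0.01 → |·| ≈ 1, ∠ ≈ 0.57°
pole (1 + j5·0.2) = 1 + j1 → |·| ≈ 1.4142, ∠ ≈ 45.00°
pole (1 + j5·0.05) = 1 + j0.25 → |·| ≈ 1.0308, ∠ ≈ 14.04°
|L| = 2000 · 1.002 · 1 / (1.4142 · 1.0308) ≈ 1374.7
Gain = 20 log₁₀(1374.7) ≈ 62.76 dB
∠L = (3.58° + 0.57°) − (45.00° + 14.04°) = -54.89°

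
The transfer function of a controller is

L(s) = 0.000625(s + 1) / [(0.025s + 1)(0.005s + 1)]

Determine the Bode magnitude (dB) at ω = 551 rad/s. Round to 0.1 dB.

-41.4 dB

At ω = 551 rad/s:
zero (1 + j551·1) = 1 + j551 → |·| ≈ 551, ∠ ≈ 89.90°
pole (1 + j551·0.025) = 1 + j13.775 → |·| ≈ 13.811, ∠ ≈ 85.85°
pole (1 + j551·0.005) = 1 + j2.755 → |·| ≈ 2.9309, ∠ ≈ 70.05°
|L| = 0.000625 · 551 / (13.811 · 2.9309) ≈ 0.0085076
Gain = 20 log₁₀(0.0085076) ≈ -41.40 dB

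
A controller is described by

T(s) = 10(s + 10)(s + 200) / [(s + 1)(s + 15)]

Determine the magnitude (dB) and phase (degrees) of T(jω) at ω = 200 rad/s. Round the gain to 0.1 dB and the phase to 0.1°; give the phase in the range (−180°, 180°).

At s = jω = j200:
zero (s+10): 10 + j200 → |·| = √(10²+200²) = √40100 ≈ 200.25, ∠ = arctan(200/10) ≈ 87.14°
zero (s+200): 200 + j200 → |·| = √(200²+200²) = √80000 ≈ 282.84, ∠ = arctan(200/200) ≈ 45.00°
pole (s+1): 1 + j200 → |·| = √(1²+200²) = √40001 ≈ 200, ∠ = arctan(200/1) ≈ 89.71°
pole (s+15): 15 + j200 → |·| = √(15²+200²) = √40225 ≈ 200.56, ∠ = arctan(200/15) ≈ 85.71°
|T| = 10 · 56639 / 40112 ≈ 14.12
Gain = 20 log₁₀(14.12) ≈ 23.00 dB
∠T = 132.14° − 175.42° = -43.28°

23.0 dB, -43.3°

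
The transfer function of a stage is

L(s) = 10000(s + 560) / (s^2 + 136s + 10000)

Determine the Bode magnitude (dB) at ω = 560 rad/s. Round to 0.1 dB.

At s = jω = j560:
zero (s+560): 560 + j560 → |·| = √(560²+560²) = √627200 ≈ 791.96, ∠ = arctan(560/560) ≈ 45.00°
quadratic: (j560)² + 136·j560 + 10000 = -303600 + j76160 → |·| ≈ 3.1301e+05, ∠ ≈ 165.92°
|L| = 10000 · 791.96 / 3.1301e+05 ≈ 25.301
Gain = 20 log₁₀(25.301) ≈ 28.06 dB

28.1 dB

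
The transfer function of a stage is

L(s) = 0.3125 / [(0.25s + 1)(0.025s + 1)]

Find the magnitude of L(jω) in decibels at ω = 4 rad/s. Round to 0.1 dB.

At ω = 4 rad/s:
pole (1 + j4·0.25) = 1 + j1 → |·| ≈ 1.4142, ∠ ≈ 45.00°
pole (1 + j4·0.025) = 1 + j0.1 → |·| ≈ 1.005, ∠ ≈ 5.71°
|L| = 0.3125 · 1 / (1.4142 · 1.005) ≈ 0.21987
Gain = 20 log₁₀(0.21987) ≈ -13.16 dB

-13.2 dB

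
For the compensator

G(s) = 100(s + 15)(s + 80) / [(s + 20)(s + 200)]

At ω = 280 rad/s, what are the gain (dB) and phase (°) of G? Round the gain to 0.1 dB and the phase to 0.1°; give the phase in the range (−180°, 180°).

38.5 dB, 20.6°

At s = jω = j280:
zero (s+15): 15 + j280 → |·| = √(15²+280²) = √78625 ≈ 280.4, ∠ = arctan(280/15) ≈ 86.93°
zero (s+80): 80 + j280 → |·| = √(80²+280²) = √84800 ≈ 291.2, ∠ = arctan(280/80) ≈ 74.05°
pole (s+20): 20 + j280 → |·| = √(20²+280²) = √78800 ≈ 280.71, ∠ = arctan(280/20) ≈ 85.91°
pole (s+200): 200 + j280 → |·| = √(200²+280²) = √118400 ≈ 344.09, ∠ = arctan(280/200) ≈ 54.46°
|G| = 100 · 81652 / 96590 ≈ 84.535
Gain = 20 log₁₀(84.535) ≈ 38.54 dB
∠G = 160.98° − 140.37° = 20.61°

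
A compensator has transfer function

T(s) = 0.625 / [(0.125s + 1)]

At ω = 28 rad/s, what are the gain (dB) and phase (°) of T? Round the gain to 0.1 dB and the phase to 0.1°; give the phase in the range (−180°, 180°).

-15.3 dB, -74.1°

At ω = 28 rad/s:
pole (1 + j28·0.125) = 1 + j3.5 → |·| ≈ 3.6401, ∠ ≈ 74.05°
|T| = 0.625 · 1 / (3.6401) ≈ 0.1717
Gain = 20 log₁₀(0.1717) ≈ -15.30 dB
∠T = (0°) − (74.05°) = -74.05°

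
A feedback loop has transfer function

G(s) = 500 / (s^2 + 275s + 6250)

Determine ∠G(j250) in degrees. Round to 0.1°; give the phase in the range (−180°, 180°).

Substitute s = j250:
Numerator: 500 = 500 + j0
Denominator: (j250)^2 + 275(j250) + 6250 = -56250 + j68750
|N| = √(500² + 0²) ≈ 500, ∠N ≈ 0.00°
|D| = √(56250² + 68750²) ≈ 88829, ∠D ≈ 129.29°
∠G = 0.00° − 129.29° = -129.29°

-129.3°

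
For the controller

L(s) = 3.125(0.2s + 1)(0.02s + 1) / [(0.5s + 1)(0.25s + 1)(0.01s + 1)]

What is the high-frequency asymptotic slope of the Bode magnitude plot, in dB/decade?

-20 dB/decade

Each pole contributes −20 dB/decade at high frequency; each zero contributes +20 dB/decade.
Net: 2 zero(s) − 3 pole(s) → -20 dB/decade.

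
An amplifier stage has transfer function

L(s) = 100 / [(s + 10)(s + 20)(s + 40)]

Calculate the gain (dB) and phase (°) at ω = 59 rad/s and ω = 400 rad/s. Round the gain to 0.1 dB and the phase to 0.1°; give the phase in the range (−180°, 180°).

ω = 59: -68.5 dB, 152.5°; ω = 400: -116.2 dB, 100.0°

At s = jω = j59:
pole (s+10): 10 + j59 → |·| = √(10²+59²) = √3581 ≈ 59.841, ∠ = arctan(59/10) ≈ 80.38°
pole (s+20): 20 + j59 → |·| = √(20²+59²) = √3881 ≈ 62.298, ∠ = arctan(59/20) ≈ 71.27°
pole (s+40): 40 + j59 → |·| = √(40²+59²) = √5081 ≈ 71.281, ∠ = arctan(59/40) ≈ 55.86°
|L| = 100 / 2.6573e+05 ≈ 0.00037632
Gain = 20 log₁₀(0.00037632) ≈ -68.49 dB
∠L = 0.00° − 207.51° = -207.51° ≡ 152.49° (principal value)

At s = jω = j400:
pole (s+10): 10 + j400 → |·| = √(10²+400²) = √160100 ≈ 400.12, ∠ = arctan(400/10) ≈ 88.57°
pole (s+20): 20 + j400 → |·| = √(20²+400²) = √160400 ≈ 400.5, ∠ = arctan(400/20) ≈ 87.14°
pole (s+40): 40 + j400 → |·| = √(40²+400²) = √161600 ≈ 402, ∠ = arctan(400/40) ≈ 84.29°
|L| = 100 / 6.442e+07 ≈ 1.5523e-06
Gain = 20 log₁₀(1.5523e-06) ≈ -116.18 dB
∠L = 0.00° − 260.00° = -260.00° ≡ 100.00° (principal value)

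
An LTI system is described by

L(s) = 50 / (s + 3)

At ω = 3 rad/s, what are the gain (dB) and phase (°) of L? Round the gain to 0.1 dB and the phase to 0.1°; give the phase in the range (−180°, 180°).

21.4 dB, -45.0°

At s = jω = j3:
pole (s+3): 3 + j3 → |·| = √(3²+3²) = √18 ≈ 4.2426, ∠ = arctan(3/3) ≈ 45.00°
|L| = 50 / 4.2426 ≈ 11.785
Gain = 20 log₁₀(11.785) ≈ 21.43 dB
∠L = 0.00° − 45.00° = -45.00°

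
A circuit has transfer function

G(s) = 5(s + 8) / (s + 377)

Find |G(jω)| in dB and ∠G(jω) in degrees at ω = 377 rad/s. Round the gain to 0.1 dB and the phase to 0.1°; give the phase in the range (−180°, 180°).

At s = jω = j377:
zero (s+8): 8 + j377 → |·| = √(8²+377²) = √142193 ≈ 377.08, ∠ = arctan(377/8) ≈ 88.78°
pole (s+377): 377 + j377 → |·| = √(377²+377²) = √284258 ≈ 533.16, ∠ = arctan(377/377) ≈ 45.00°
|G| = 5 · 377.08 / 533.16 ≈ 3.5363
Gain = 20 log₁₀(3.5363) ≈ 10.97 dB
∠G = 88.78° − 45.00° = 43.78°

11.0 dB, 43.8°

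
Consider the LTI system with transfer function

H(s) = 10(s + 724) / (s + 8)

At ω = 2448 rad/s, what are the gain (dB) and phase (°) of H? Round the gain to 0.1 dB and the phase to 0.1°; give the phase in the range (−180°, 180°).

20.4 dB, -16.3°

At s = jω = j2448:
zero (s+724): 724 + j2448 → |·| = √(724²+2448²) = √6516880 ≈ 2552.8, ∠ = arctan(2448/724) ≈ 73.52°
pole (s+8): 8 + j2448 → |·| = √(8²+2448²) = √5992768 ≈ 2448, ∠ = arctan(2448/8) ≈ 89.81°
|H| = 10 · 2552.8 / 2448 ≈ 10.428
Gain = 20 log₁₀(10.428) ≈ 20.36 dB
∠H = 73.52° − 89.81° = -16.29°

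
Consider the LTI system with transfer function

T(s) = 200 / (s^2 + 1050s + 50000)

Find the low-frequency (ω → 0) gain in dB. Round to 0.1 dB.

T(0) = 200 / 50000 = 0.004
20 log₁₀(0.004) ≈ -47.96 dB

-48.0 dB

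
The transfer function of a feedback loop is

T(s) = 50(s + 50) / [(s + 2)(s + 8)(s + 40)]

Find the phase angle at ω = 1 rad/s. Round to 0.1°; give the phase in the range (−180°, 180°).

At s = jω = j1:
zero (s+50): 50 + j1 → |·| = √(50²+1²) = √2501 ≈ 50.01, ∠ = arctan(1/50) ≈ 1.15°
pole (s+2): 2 + j1 → |·| = √(2²+1²) = √5 ≈ 2.2361, ∠ = arctan(1/2) ≈ 26.57°
pole (s+8): 8 + j1 → |·| = √(8²+1²) = √65 ≈ 8.0623, ∠ = arctan(1/8) ≈ 7.13°
pole (s+40): 40 + j1 → |·| = √(40²+1²) = √1601 ≈ 40.012, ∠ = arctan(1/40) ≈ 1.43°
∠T = 1.15° − 35.13° = -33.98°

-34.0°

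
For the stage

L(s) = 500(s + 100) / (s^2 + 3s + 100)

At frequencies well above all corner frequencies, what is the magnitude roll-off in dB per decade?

Each pole contributes −20 dB/decade at high frequency; each zero contributes +20 dB/decade.
Net: 1 zero(s) − 2 pole(s) → -20 dB/decade.

-20 dB/decade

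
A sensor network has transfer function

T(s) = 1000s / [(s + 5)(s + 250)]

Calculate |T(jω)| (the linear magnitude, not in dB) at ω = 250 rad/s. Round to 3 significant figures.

At s = jω = j250:
zero at origin: s = j250 → |·| = 250, ∠ = 90.00°
pole (s+5): 5 + j250 → |·| = √(5²+250²) = √62525 ≈ 250.05, ∠ = arctan(250/5) ≈ 88.85°
pole (s+250): 250 + j250 → |·| = √(250²+250²) = √125000 ≈ 353.55, ∠ = arctan(250/250) ≈ 45.00°
|T| = 1000 · 250 / 88405 ≈ 2.8279

2.83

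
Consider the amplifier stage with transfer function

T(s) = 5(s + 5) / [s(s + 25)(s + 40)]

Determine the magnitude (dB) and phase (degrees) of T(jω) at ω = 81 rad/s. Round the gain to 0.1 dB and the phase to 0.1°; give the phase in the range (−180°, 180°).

-63.7 dB, -140.1°

At s = jω = j81:
zero (s+5): 5 + j81 → |·| = √(5²+81²) = √6586 ≈ 81.154, ∠ = arctan(81/5) ≈ 86.47°
pole (s+25): 25 + j81 → |·| = √(25²+81²) = √7186 ≈ 84.77, ∠ = arctan(81/25) ≈ 72.85°
pole (s+40): 40 + j81 → |·| = √(40²+81²) = √8161 ≈ 90.338, ∠ = arctan(81/40) ≈ 63.72°
pole at origin: |s| = 81, ∠ = 90.00° (in denominator)
|T| = 5 · 81.154 / 6.2029e+05 ≈ 0.00065416
Gain = 20 log₁₀(0.00065416) ≈ -63.69 dB
∠T = 86.47° − 226.57° = -140.10°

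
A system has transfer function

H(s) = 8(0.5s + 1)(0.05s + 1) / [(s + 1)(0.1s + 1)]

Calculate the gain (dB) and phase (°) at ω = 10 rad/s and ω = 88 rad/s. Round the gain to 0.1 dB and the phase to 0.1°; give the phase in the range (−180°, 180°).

ω = 10: 10.1 dB, -24.0°; ω = 88: 6.2 dB, -7.0°

At ω = 10 rad/s:
zero (1 + j10·0.5) = 1 + j5 → |·| ≈ 5.099, ∠ ≈ 78.69°
zero (1 + j10·0.05) = 1 + j0.5 → |·| ≈ 1.118, ∠ ≈ 26.57°
pole (1 + j10·1) = 1 + j10 → |·| ≈ 10.05, ∠ ≈ 84.29°
pole (1 + j10·0.1) = 1 + j1 → |·| ≈ 1.4142, ∠ ≈ 45.00°
|H| = 8 · 5.099 · 1.118 / (10.05 · 1.4142) ≈ 3.2088
Gain = 20 log₁₀(3.2088) ≈ 10.13 dB
∠H = (78.69° + 26.57°) − (84.29° + 45.00°) = -24.03°

At ω = 88 rad/s:
zero (1 + j88·0.5) = 1 + j44 → |·| ≈ 44.011, ∠ ≈ 88.70°
zero (1 + j88·0.05) = 1 + j4.4 → |·| ≈ 4.5122, ∠ ≈ 77.20°
pole (1 + j88·1) = 1 + j88 → |·| ≈ 88.006, ∠ ≈ 89.35°
pole (1 + j88·0.1) = 1 + j8.8 → |·| ≈ 8.8566, ∠ ≈ 83.52°
|H| = 8 · 44.011 · 4.5122 / (88.006 · 8.8566) ≈ 2.0383
Gain = 20 log₁₀(2.0383) ≈ 6.19 dB
∠H = (88.70° + 77.20°) − (89.35° + 83.52°) = -6.97°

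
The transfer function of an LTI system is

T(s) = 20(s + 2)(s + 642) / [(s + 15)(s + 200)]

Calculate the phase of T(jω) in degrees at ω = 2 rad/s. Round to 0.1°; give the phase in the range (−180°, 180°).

37.0°

At s = jω = j2:
zero (s+2): 2 + j2 → |·| = √(2²+2²) = √8 ≈ 2.8284, ∠ = arctan(2/2) ≈ 45.00°
zero (s+642): 642 + j2 → |·| = √(642²+2²) = √412168 ≈ 642, ∠ = arctan(2/642) ≈ 0.18°
pole (s+15): 15 + j2 → |·| = √(15²+2²) = √229 ≈ 15.133, ∠ = arctan(2/15) ≈ 7.59°
pole (s+200): 200 + j2 → |·| = √(200²+2²) = √40004 ≈ 200.01, ∠ = arctan(2/200) ≈ 0.57°
∠T = 45.18° − 8.16° = 37.02°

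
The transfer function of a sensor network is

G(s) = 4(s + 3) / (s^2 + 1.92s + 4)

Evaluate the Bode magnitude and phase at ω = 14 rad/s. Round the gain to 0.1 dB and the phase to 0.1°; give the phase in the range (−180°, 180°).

-10.6 dB, -94.1°

At s = jω = j14:
zero (s+3): 3 + j14 → |·| = √(3²+14²) = √205 ≈ 14.318, ∠ = arctan(14/3) ≈ 77.91°
quadratic: (j14)² + 1.92·j14 + 4 = -192 + j26.88 → |·| ≈ 193.87, ∠ ≈ 172.03°
|G| = 4 · 14.318 / 193.87 ≈ 0.29541
Gain = 20 log₁₀(0.29541) ≈ -10.59 dB
∠G = 77.91° − 172.03° = -94.12°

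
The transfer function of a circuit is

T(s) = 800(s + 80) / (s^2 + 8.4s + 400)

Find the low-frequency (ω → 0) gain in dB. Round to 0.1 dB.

44.1 dB

T(0) = 800·80 / 400 = 160
20 log₁₀(160) ≈ 44.08 dB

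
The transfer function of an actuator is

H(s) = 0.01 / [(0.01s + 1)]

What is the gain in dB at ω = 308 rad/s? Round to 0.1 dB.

-50.2 dB

At ω = 308 rad/s:
pole (1 + j308·0.01) = 1 + j3.08 → |·| ≈ 3.2383, ∠ ≈ 72.01°
|H| = 0.01 · 1 / (3.2383) ≈ 0.003088
Gain = 20 log₁₀(0.003088) ≈ -50.21 dB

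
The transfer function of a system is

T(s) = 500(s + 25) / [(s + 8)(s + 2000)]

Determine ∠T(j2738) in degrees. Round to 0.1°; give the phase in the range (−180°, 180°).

-54.2°

At s = jω = j2738:
zero (s+25): 25 + j2738 → |·| = √(25²+2738²) = √7497269 ≈ 2738.1, ∠ = arctan(2738/25) ≈ 89.48°
pole (s+8): 8 + j2738 → |·| = √(8²+2738²) = √7496708 ≈ 2738, ∠ = arctan(2738/8) ≈ 89.83°
pole (s+2000): 2000 + j2738 → |·| = √(2000²+2738²) = √11496644 ≈ 3390.7, ∠ = arctan(2738/2000) ≈ 53.85°
∠T = 89.48° − 143.68° = -54.20°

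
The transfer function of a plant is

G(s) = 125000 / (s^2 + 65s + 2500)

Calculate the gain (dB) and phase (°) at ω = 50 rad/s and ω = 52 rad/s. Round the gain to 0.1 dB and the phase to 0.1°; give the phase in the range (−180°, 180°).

At s = jω = j50:
quadratic: (j50)² + 65·j50 + 2500 = 0 + j3250 → |·| ≈ 3250, ∠ ≈ 90.00°
|G| = 125000 / 3250 ≈ 38.462
Gain = 20 log₁₀(38.462) ≈ 31.70 dB
∠G = 0.00° − 90.00° = -90.00°

At s = jω = j52:
quadratic: (j52)² + 65·j52 + 2500 = -204 + j3380 → |·| ≈ 3386.2, ∠ ≈ 93.45°
|G| = 125000 / 3386.2 ≈ 36.915
Gain = 20 log₁₀(36.915) ≈ 31.34 dB
∠G = 0.00° − 93.45° = -93.45°

ω = 50: 31.7 dB, -90.0°; ω = 52: 31.3 dB, -93.5°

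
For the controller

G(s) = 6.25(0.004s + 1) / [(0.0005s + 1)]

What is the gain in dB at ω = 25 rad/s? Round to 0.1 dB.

16.0 dB

At ω = 25 rad/s:
zero (1 + j25·0.004) = 1 + j0.1 → |·| ≈ 1.005, ∠ ≈ 5.71°
pole (1 + j25·0.0005) = 1 + j0.0125 → |·| ≈ 1.0001, ∠ ≈ 0.72°
|G| = 6.25 · 1.005 / (1.0001) ≈ 6.2806
Gain = 20 log₁₀(6.2806) ≈ 15.96 dB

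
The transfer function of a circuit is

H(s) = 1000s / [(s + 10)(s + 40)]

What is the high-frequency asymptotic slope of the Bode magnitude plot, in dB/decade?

Each pole contributes −20 dB/decade at high frequency; each zero contributes +20 dB/decade.
Net: 1 zero(s) − 2 pole(s) → -20 dB/decade.

-20 dB/decade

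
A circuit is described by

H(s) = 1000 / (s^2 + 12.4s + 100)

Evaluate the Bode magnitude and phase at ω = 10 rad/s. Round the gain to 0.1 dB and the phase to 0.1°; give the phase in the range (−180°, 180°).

18.1 dB, -90.0°

At s = jω = j10:
quadratic: (j10)² + 12.4·j10 + 100 = 0 + j124 → |·| ≈ 124, ∠ ≈ 90.00°
|H| = 1000 / 124 ≈ 8.0645
Gain = 20 log₁₀(8.0645) ≈ 18.13 dB
∠H = 0.00° − 90.00° = -90.00°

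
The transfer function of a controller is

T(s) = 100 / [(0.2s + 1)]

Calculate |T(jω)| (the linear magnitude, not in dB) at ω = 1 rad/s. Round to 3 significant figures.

At ω = 1 rad/s:
pole (1 + j1·0.2) = 1 + j0.2 → |·| ≈ 1.0198, ∠ ≈ 11.31°
|T| = 100 · 1 / (1.0198) ≈ 98.058

98.1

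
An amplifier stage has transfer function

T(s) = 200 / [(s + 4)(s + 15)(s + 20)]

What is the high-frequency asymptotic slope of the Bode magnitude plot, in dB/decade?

-60 dB/decade

Each pole contributes −20 dB/decade at high frequency; each zero contributes +20 dB/decade.
Net: 0 zero(s) − 3 pole(s) → -60 dB/decade.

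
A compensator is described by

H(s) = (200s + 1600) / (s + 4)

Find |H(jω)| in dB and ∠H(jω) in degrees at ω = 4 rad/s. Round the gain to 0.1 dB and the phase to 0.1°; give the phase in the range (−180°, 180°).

Substitute s = j4:
Numerator: 200(j4) + 1600 = 1600 + j800
Denominator: (j4) + 4 = 4 + j4
|N| = √(1600² + 800²) ≈ 1788.9, ∠N ≈ 26.57°
|D| = √(4² + 4²) ≈ 5.6569, ∠D ≈ 45.00°
|H| = 1788.9 / 5.6569 ≈ 316.23
Gain = 20 log₁₀(316.23) ≈ 50.00 dB
∠H = 26.57° − 45.00° = -18.43°

50.0 dB, -18.4°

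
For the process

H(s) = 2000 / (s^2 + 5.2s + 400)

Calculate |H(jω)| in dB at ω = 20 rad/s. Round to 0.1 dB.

25.7 dB

At s = jω = j20:
quadratic: (j20)² + 5.2·j20 + 400 = 0 + j104 → |·| ≈ 104, ∠ ≈ 90.00°
|H| = 2000 / 104 ≈ 19.231
Gain = 20 log₁₀(19.231) ≈ 25.68 dB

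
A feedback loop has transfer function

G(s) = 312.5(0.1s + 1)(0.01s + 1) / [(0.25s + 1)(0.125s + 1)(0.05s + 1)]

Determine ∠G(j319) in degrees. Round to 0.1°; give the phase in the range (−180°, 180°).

At ω = 319 rad/s:
zero (1 + j319·0.1) = 1 + j31.9 → |·| ≈ 31.916, ∠ ≈ 88.20°
zero (1 + j319·0.01) = 1 + j3.19 → |·| ≈ 3.3431, ∠ ≈ 72.59°
pole (1 + j319·0.25) = 1 + j79.75 → |·| ≈ 79.756, ∠ ≈ 89.28°
pole (1 + j319·0.125) = 1 + j39.875 → |·| ≈ 39.888, ∠ ≈ 88.56°
pole (1 + j319·0.05) = 1 + j15.95 → |·| ≈ 15.981, ∠ ≈ 86.41°
∠G = (88.20° + 72.59°) − (89.28° + 88.56° + 86.41°) = -103.46°

-103.5°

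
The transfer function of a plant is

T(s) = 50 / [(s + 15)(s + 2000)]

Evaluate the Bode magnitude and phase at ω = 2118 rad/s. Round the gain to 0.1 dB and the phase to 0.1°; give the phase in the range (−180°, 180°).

-101.8 dB, -136.2°

At s = jω = j2118:
pole (s+15): 15 + j2118 → |·| = √(15²+2118²) = √4486149 ≈ 2118.1, ∠ = arctan(2118/15) ≈ 89.59°
pole (s+2000): 2000 + j2118 → |·| = √(2000²+2118²) = √8485924 ≈ 2913.1, ∠ = arctan(2118/2000) ≈ 46.64°
|T| = 50 / 6.1702e+06 ≈ 8.1035e-06
Gain = 20 log₁₀(8.1035e-06) ≈ -101.83 dB
∠T = 0.00° − 136.23° = -136.23°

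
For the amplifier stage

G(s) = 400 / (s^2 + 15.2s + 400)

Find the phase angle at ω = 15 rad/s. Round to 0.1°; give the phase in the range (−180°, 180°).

At s = jω = j15:
quadratic: (j15)² + 15.2·j15 + 400 = 175 + j228 → |·| ≈ 287.42, ∠ ≈ 52.49°
∠G = 0.00° − 52.49° = -52.49°

-52.5°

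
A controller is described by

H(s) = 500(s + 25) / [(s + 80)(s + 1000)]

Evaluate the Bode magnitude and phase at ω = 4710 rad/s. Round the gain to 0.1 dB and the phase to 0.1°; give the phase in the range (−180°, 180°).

At s = jω = j4710:
zero (s+25): 25 + j4710 → |·| = √(25²+4710²) = √22184725 ≈ 4710.1, ∠ = arctan(4710/25) ≈ 89.70°
pole (s+80): 80 + j4710 → |·| = √(80²+4710²) = √22190500 ≈ 4710.7, ∠ = arctan(4710/80) ≈ 89.03°
pole (s+1000): 1000 + j4710 → |·| = √(1000²+4710²) = √23184100 ≈ 4815, ∠ = arctan(4710/1000) ≈ 78.01°
|H| = 500 · 4710.1 / 2.2682e+07 ≈ 0.10383
Gain = 20 log₁₀(0.10383) ≈ -19.67 dB
∠H = 89.70° − 167.04° = -77.34°

-19.7 dB, -77.3°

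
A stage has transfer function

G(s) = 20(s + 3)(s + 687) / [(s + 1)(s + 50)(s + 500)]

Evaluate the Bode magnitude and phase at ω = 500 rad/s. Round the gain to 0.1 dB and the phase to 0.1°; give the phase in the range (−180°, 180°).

At s = jω = j500:
zero (s+3): 3 + j500 → |·| = √(3²+500²) = √250009 ≈ 500.01, ∠ = arctan(500/3) ≈ 89.66°
zero (s+687): 687 + j500 → |·| = √(687²+500²) = √721969 ≈ 849.69, ∠ = arctan(500/687) ≈ 36.05°
pole (s+1): 1 + j500 → |·| = √(1²+500²) = √250001 ≈ 500, ∠ = arctan(500/1) ≈ 89.89°
pole (s+50): 50 + j500 → |·| = √(50²+500²) = √252500 ≈ 502.49, ∠ = arctan(500/50) ≈ 84.29°
pole (s+500): 500 + j500 → |·| = √(500²+500²) = √500000 ≈ 707.11, ∠ = arctan(500/500) ≈ 45.00°
|G| = 20 · 4.2485e+05 / 1.7766e+08 ≈ 0.047827
Gain = 20 log₁₀(0.047827) ≈ -26.41 dB
∠G = 125.71° − 219.18° = -93.47°

-26.4 dB, -93.5°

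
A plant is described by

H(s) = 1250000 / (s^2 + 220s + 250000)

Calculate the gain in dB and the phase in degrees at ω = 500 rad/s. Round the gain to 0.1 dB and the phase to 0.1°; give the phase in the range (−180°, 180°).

At s = jω = j500:
quadratic: (j500)² + 220·j500 + 250000 = 0 + j110000 → |·| ≈ 1.1e+05, ∠ ≈ 90.00°
|H| = 1250000 / 1.1e+05 ≈ 11.364
Gain = 20 log₁₀(11.364) ≈ 21.11 dB
∠H = 0.00° − 90.00° = -90.00°

21.1 dB, -90.0°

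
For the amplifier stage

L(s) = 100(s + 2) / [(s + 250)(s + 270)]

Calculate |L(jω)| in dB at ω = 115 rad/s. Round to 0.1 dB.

-16.9 dB

At s = jω = j115:
zero (s+2): 2 + j115 → |·| = √(2²+115²) = √13229 ≈ 115.02, ∠ = arctan(115/2) ≈ 89.00°
pole (s+250): 250 + j115 → |·| = √(250²+115²) = √75725 ≈ 275.18, ∠ = arctan(115/250) ≈ 24.70°
pole (s+270): 270 + j115 → |·| = √(270²+115²) = √86125 ≈ 293.47, ∠ = arctan(115/270) ≈ 23.07°
|L| = 100 · 115.02 / 80757 ≈ 0.14243
Gain = 20 log₁₀(0.14243) ≈ -16.93 dB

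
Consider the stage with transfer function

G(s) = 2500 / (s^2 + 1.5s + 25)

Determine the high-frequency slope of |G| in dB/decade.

Each pole contributes −20 dB/decade at high frequency; each zero contributes +20 dB/decade.
Net: 0 zero(s) − 2 pole(s) → -40 dB/decade.

-40 dB/decade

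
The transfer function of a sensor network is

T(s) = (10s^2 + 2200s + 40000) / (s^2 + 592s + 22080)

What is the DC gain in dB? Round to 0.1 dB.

T(0) = 40000 / 22080 ≈ 1.8116
20 log₁₀(1.8116) ≈ 5.16 dB

5.2 dB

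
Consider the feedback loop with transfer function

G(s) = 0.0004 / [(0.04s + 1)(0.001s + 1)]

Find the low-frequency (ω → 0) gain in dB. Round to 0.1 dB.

G(0) = 0.0004 · 1 / 1 = 0.0004
20 log₁₀(0.0004) ≈ -67.96 dB

-68.0 dB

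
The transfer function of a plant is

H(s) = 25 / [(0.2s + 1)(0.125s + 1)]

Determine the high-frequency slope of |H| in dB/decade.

Each pole contributes −20 dB/decade at high frequency; each zero contributes +20 dB/decade.
Net: 0 zero(s) − 2 pole(s) → -40 dB/decade.

-40 dB/decade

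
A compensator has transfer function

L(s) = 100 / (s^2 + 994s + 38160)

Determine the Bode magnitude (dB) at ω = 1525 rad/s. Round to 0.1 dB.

-88.8 dB

Substitute s = j1525:
Numerator: 100 = 100 + j0
Denominator: (j1525)^2 + 994(j1525) + 38160 = -2287465 + j1515850
|N| = √(100² + 0²) ≈ 100, ∠N ≈ 0.00°
|D| = √(2287465² + 1515850²) ≈ 2.7441e+06, ∠D ≈ 146.47°
|L| = 100 / 2.7441e+06 ≈ 3.6442e-05
Gain = 20 log₁₀(3.6442e-05) ≈ -88.77 dB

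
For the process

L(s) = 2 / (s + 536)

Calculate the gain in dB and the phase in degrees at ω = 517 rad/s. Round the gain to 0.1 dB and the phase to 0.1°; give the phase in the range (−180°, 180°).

Substitute s = j517:
Numerator: 2 = 2 + j0
Denominator: (j517) + 536 = 536 + j517
|N| = √(2² + 0²) ≈ 2, ∠N ≈ 0.00°
|D| = √(536² + 517²) ≈ 744.7, ∠D ≈ 43.97°
|L| = 2 / 744.7 ≈ 0.0026856
Gain = 20 log₁₀(0.0026856) ≈ -51.42 dB
∠L = 0.00° − 43.97° = -43.97°

-51.4 dB, -44.0°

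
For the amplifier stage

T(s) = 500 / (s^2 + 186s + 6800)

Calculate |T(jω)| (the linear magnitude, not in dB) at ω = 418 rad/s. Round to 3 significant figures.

Substitute s = j418:
Numerator: 500 = 500 + j0
Denominator: (j418)^2 + 186(j418) + 6800 = -167924 + j77748
|N| = √(500² + 0²) ≈ 500, ∠N ≈ 0.00°
|D| = √(167924² + 77748²) ≈ 1.8505e+05, ∠D ≈ 155.16°
|T| = 500 / 1.8505e+05 ≈ 0.002702

0.00270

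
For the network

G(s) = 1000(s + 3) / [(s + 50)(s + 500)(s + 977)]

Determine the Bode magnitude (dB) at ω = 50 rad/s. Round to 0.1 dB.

-56.8 dB

At s = jω = j50:
zero (s+3): 3 + j50 → |·| = √(3²+50²) = √2509 ≈ 50.09, ∠ = arctan(50/3) ≈ 86.57°
pole (s+50): 50 + j50 → |·| = √(50²+50²) = √5000 ≈ 70.711, ∠ = arctan(50/50) ≈ 45.00°
pole (s+500): 500 + j50 → |·| = √(500²+50²) = √252500 ≈ 502.49, ∠ = arctan(50/500) ≈ 5.71°
pole (s+977): 977 + j50 → |·| = √(977²+50²) = √957029 ≈ 978.28, ∠ = arctan(50/977) ≈ 2.93°
|G| = 1000 · 50.09 / 3.476e+07 ≈ 0.001441
Gain = 20 log₁₀(0.001441) ≈ -56.83 dB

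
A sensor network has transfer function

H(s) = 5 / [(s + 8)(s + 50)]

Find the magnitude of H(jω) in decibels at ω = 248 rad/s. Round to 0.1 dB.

At s = jω = j248:
pole (s+8): 8 + j248 → |·| = √(8²+248²) = √61568 ≈ 248.13, ∠ = arctan(248/8) ≈ 88.15°
pole (s+50): 50 + j248 → |·| = √(50²+248²) = √64004 ≈ 252.99, ∠ = arctan(248/50) ≈ 78.60°
|H| = 5 / 62774 ≈ 7.9651e-05
Gain = 20 log₁₀(7.9651e-05) ≈ -81.98 dB

-82.0 dB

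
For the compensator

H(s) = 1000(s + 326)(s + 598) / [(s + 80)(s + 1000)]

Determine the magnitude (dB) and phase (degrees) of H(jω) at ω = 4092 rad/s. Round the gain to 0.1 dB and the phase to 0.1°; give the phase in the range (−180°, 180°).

At s = jω = j4092:
zero (s+326): 326 + j4092 → |·| = √(326²+4092²) = √16850740 ≈ 4105, ∠ = arctan(4092/326) ≈ 85.45°
zero (s+598): 598 + j4092 → |·| = √(598²+4092²) = √17102068 ≈ 4135.5, ∠ = arctan(4092/598) ≈ 81.69°
pole (s+80): 80 + j4092 → |·| = √(80²+4092²) = √16750864 ≈ 4092.8, ∠ = arctan(4092/80) ≈ 88.88°
pole (s+1000): 1000 + j4092 → |·| = √(1000²+4092²) = √17744464 ≈ 4212.4, ∠ = arctan(4092/1000) ≈ 76.27°
|H| = 1000 · 1.6976e+07 / 1.7241e+07 ≈ 984.63
Gain = 20 log₁₀(984.63) ≈ 59.87 dB
∠H = 167.14° − 165.15° = 1.99°

59.9 dB, 2.0°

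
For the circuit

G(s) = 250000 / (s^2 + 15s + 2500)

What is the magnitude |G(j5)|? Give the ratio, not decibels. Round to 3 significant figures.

At s = jω = j5:
quadratic: (j5)² + 15·j5 + 2500 = 2475 + j75 → |·| ≈ 2476.1, ∠ ≈ 1.74°
|G| = 250000 / 2476.1 ≈ 100.97

101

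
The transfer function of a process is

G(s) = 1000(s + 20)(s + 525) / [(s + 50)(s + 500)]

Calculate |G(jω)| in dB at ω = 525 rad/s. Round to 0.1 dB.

At s = jω = j525:
zero (s+20): 20 + j525 → |·| = √(20²+525²) = √276025 ≈ 525.38, ∠ = arctan(525/20) ≈ 87.82°
zero (s+525): 525 + j525 → |·| = √(525²+525²) = √551250 ≈ 742.46, ∠ = arctan(525/525) ≈ 45.00°
pole (s+50): 50 + j525 → |·| = √(50²+525²) = √278125 ≈ 527.38, ∠ = arctan(525/50) ≈ 84.56°
pole (s+500): 500 + j525 → |·| = √(500²+525²) = √525625 ≈ 725, ∠ = arctan(525/500) ≈ 46.40°
|G| = 1000 · 3.9007e+05 / 3.8235e+05 ≈ 1020.2
Gain = 20 log₁₀(1020.2) ≈ 60.17 dB

60.2 dB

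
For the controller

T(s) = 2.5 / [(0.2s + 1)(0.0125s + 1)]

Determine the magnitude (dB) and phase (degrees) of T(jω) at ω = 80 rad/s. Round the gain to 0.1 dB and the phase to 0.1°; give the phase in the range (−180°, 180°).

At ω = 80 rad/s:
pole (1 + j80·0.2) = 1 + j16 → |·| ≈ 16.031, ∠ ≈ 86.42°
pole (1 + j80·0.0125) = 1 + j1 → |·| ≈ 1.4142, ∠ ≈ 45.00°
|T| = 2.5 · 1 / (16.031 · 1.4142) ≈ 0.11027
Gain = 20 log₁₀(0.11027) ≈ -19.15 dB
∠T = (0°) − (86.42° + 45.00°) = -131.42°

-19.2 dB, -131.4°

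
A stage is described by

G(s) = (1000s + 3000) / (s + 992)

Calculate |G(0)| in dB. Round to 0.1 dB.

9.6 dB

G(0) = 3000 / 992 ≈ 3.0242
20 log₁₀(3.0242) ≈ 9.61 dB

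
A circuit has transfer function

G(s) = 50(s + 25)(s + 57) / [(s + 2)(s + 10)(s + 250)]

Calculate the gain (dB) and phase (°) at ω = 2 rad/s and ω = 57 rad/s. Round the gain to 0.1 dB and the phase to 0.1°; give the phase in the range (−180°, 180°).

ω = 2: 19.9 dB, -50.2°; ω = 57: -10.6 dB, -69.6°

At s = jω = j2:
zero (s+25): 25 + j2 → |·| = √(25²+2²) = √629 ≈ 25.08, ∠ = arctan(2/25) ≈ 4.57°
zero (s+57): 57 + j2 → |·| = √(57²+2²) = √3253 ≈ 57.035, ∠ = arctan(2/57) ≈ 2.01°
pole (s+2): 2 + j2 → |·| = √(2²+2²) = √8 ≈ 2.8284, ∠ = arctan(2/2) ≈ 45.00°
pole (s+10): 10 + j2 → |·| = √(10²+2²) = √104 ≈ 10.198, ∠ = arctan(2/10) ≈ 11.31°
pole (s+250): 250 + j2 → |·| = √(250²+2²) = √62504 ≈ 250.01, ∠ = arctan(2/250) ≈ 0.46°
|G| = 50 · 1430.4 / 7211.3 ≈ 9.9178
Gain = 20 log₁₀(9.9178) ≈ 19.93 dB
∠G = 6.58° − 56.77° = -50.19°

At s = jω = j57:
zero (s+25): 25 + j57 → |·| = √(25²+57²) = √3874 ≈ 62.241, ∠ = arctan(57/25) ≈ 66.32°
zero (s+57): 57 + j57 → |·| = √(57²+57²) = √6498 ≈ 80.61, ∠ = arctan(57/57) ≈ 45.00°
pole (s+2): 2 + j57 → |·| = √(2²+57²) = √3253 ≈ 57.035, ∠ = arctan(57/2) ≈ 87.99°
pole (s+10): 10 + j57 → |·| = √(10²+57²) = √3349 ≈ 57.871, ∠ = arctan(57/10) ≈ 80.05°
pole (s+250): 250 + j57 → |·| = √(250²+57²) = √65749 ≈ 256.42, ∠ = arctan(57/250) ≈ 12.84°
|G| = 50 · 5017.2 / 8.4636e+05 ≈ 0.2964
Gain = 20 log₁₀(0.2964) ≈ -10.56 dB
∠G = 111.32° − 180.88° = -69.56°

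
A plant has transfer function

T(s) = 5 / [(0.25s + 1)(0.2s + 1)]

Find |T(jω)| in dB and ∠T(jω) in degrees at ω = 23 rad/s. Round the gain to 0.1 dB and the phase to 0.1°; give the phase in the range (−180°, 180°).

-14.8 dB, -157.9°

At ω = 23 rad/s:
pole (1 + j23·0.25) = 1 + j5.75 → |·| ≈ 5.8363, ∠ ≈ 80.13°
pole (1 + j23·0.2) = 1 + j4.6 → |·| ≈ 4.7074, ∠ ≈ 77.74°
|T| = 5 · 1 / (5.8363 · 4.7074) ≈ 0.18199
Gain = 20 log₁₀(0.18199) ≈ -14.80 dB
∠T = (0°) − (80.13° + 77.74°) = -157.87°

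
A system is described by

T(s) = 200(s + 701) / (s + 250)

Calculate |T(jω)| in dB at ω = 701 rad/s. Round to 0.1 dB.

48.5 dB

At s = jω = j701:
zero (s+701): 701 + j701 → |·| = √(701²+701²) = √982802 ≈ 991.36, ∠ = arctan(701/701) ≈ 45.00°
pole (s+250): 250 + j701 → |·| = √(250²+701²) = √553901 ≈ 744.25, ∠ = arctan(701/250) ≈ 70.37°
|T| = 200 · 991.36 / 744.25 ≈ 266.41
Gain = 20 log₁₀(266.41) ≈ 48.51 dB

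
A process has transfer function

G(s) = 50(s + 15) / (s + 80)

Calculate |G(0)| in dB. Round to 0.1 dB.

19.4 dB

G(0) = 50·15 / (80) = 9.375
20 log₁₀(9.375) ≈ 19.44 dB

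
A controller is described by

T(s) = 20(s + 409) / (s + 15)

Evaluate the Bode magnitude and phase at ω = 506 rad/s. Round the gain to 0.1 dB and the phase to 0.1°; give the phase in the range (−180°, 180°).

At s = jω = j506:
zero (s+409): 409 + j506 → |·| = √(409²+506²) = √423317 ≈ 650.63, ∠ = arctan(506/409) ≈ 51.05°
pole (s+15): 15 + j506 → |·| = √(15²+506²) = √256261 ≈ 506.22, ∠ = arctan(506/15) ≈ 88.30°
|T| = 20 · 650.63 / 506.22 ≈ 25.705
Gain = 20 log₁₀(25.705) ≈ 28.20 dB
∠T = 51.05° − 88.30° = -37.25°

28.2 dB, -37.3°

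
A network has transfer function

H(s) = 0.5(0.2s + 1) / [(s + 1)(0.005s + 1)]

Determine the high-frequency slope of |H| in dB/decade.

-20 dB/decade

Each pole contributes −20 dB/decade at high frequency; each zero contributes +20 dB/decade.
Net: 1 zero(s) − 2 pole(s) → -20 dB/decade.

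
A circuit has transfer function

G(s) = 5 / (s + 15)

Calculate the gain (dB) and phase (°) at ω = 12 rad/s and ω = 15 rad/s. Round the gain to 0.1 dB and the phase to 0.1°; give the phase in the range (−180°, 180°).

ω = 12: -11.7 dB, -38.7°; ω = 15: -12.6 dB, -45.0°

Substitute s = j12:
Numerator: 5 = 5 + j0
Denominator: (j12) + 15 = 15 + j12
|N| = √(5² + 0²) ≈ 5, ∠N ≈ 0.00°
|D| = √(15² + 12²) ≈ 19.209, ∠D ≈ 38.66°
|G| = 5 / 19.209 ≈ 0.26029
Gain = 20 log₁₀(0.26029) ≈ -11.69 dB
∠G = 0.00° − 38.66° = -38.66°

Substitute s = j15:
Numerator: 5 = 5 + j0
Denominator: (j15) + 15 = 15 + j15
|N| = √(5² + 0²) ≈ 5, ∠N ≈ 0.00°
|D| = √(15² + 15²) ≈ 21.213, ∠D ≈ 45.00°
|G| = 5 / 21.213 ≈ 0.2357
Gain = 20 log₁₀(0.2357) ≈ -12.55 dB
∠G = 0.00° − 45.00° = -45.00°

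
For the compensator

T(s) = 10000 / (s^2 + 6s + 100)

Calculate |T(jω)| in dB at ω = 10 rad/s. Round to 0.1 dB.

44.4 dB

At s = jω = j10:
quadratic: (j10)² + 6·j10 + 100 = 0 + j60 → |·| ≈ 60, ∠ ≈ 90.00°
|T| = 10000 / 60 ≈ 166.67
Gain = 20 log₁₀(166.67) ≈ 44.44 dB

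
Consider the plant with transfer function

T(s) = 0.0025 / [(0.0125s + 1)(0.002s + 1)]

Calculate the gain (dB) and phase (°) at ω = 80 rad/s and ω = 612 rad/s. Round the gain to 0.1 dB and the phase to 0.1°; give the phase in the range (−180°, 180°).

At ω = 80 rad/s:
pole (1 + j80·0.0125) = 1 + j1 → |·| ≈ 1.4142, ∠ ≈ 45.00°
pole (1 + j80·0.002) = 1 + j0.16 → |·| ≈ 1.0127, ∠ ≈ 9.09°
|T| = 0.0025 · 1 / (1.4142 · 1.0127) ≈ 0.0017456
Gain = 20 log₁₀(0.0017456) ≈ -55.16 dB
∠T = (0°) − (45.00° + 9.09°) = -54.09°

At ω = 612 rad/s:
pole (1 + j612·0.0125) = 1 + j7.65 → |·| ≈ 7.7151, ∠ ≈ 82.55°
pole (1 + j612·0.002) = 1 + j1.224 → |·| ≈ 1.5806, ∠ ≈ 50.75°
|T| = 0.0025 · 1 / (7.7151 · 1.5806) ≈ 0.00020501
Gain = 20 log₁₀(0.00020501) ≈ -73.76 dB
∠T = (0°) − (82.55° + 50.75°) = -133.30°

ω = 80: -55.2 dB, -54.1°; ω = 612: -73.8 dB, -133.3°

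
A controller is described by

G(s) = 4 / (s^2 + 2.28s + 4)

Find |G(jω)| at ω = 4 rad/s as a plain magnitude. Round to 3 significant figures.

At s = jω = j4:
quadratic: (j4)² + 2.28·j4 + 4 = -12 + j9.12 → |·| ≈ 15.072, ∠ ≈ 142.77°
|G| = 4 / 15.072 ≈ 0.26539

0.265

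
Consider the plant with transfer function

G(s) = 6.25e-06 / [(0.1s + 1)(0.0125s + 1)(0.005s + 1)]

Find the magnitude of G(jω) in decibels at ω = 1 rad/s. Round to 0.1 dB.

At ω = 1 rad/s:
pole (1 + j1·0.1) = 1 + j0.1 → |·| ≈ 1.005, ∠ ≈ 5.71°
pole (1 + j1·0.0125) = 1 + j0.0125 → |·| ≈ 1.0001, ∠ ≈ 0.72°
pole (1 + j1·0.005) = 1 + j0.005 → |·| ≈ 1, ∠ ≈ 0.29°
|G| = 6.25e-06 · 1 / (1.005 · 1.0001 · 1) ≈ 6.2183e-06
Gain = 20 log₁₀(6.2183e-06) ≈ -104.13 dB

-104.1 dB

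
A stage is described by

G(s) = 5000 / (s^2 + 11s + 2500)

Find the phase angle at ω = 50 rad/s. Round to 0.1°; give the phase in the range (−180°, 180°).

-90.0°

At s = jω = j50:
quadratic: (j50)² + 11·j50 + 2500 = 0 + j550 → |·| ≈ 550, ∠ ≈ 90.00°
∠G = 0.00° − 90.00° = -90.00°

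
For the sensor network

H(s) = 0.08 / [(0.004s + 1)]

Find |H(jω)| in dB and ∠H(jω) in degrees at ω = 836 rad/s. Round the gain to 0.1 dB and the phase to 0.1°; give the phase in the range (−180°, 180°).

At ω = 836 rad/s:
pole (1 + j836·0.004) = 1 + j3.344 → |·| ≈ 3.4903, ∠ ≈ 73.35°
|H| = 0.08 · 1 / (3.4903) ≈ 0.022921
Gain = 20 log₁₀(0.022921) ≈ -32.80 dB
∠H = (0°) − (73.35°) = -73.35°

-32.8 dB, -73.4°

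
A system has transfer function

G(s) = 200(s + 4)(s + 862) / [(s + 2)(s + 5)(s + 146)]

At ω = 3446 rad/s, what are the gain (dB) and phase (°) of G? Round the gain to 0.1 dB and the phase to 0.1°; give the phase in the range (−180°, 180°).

At s = jω = j3446:
zero (s+4): 4 + j3446 → |·| = √(4²+3446²) = √11874932 ≈ 3446, ∠ = arctan(3446/4) ≈ 89.93°
zero (s+862): 862 + j3446 → |·| = √(862²+3446²) = √12617960 ≈ 3552.2, ∠ = arctan(3446/862) ≈ 75.96°
pole (s+2): 2 + j3446 → |·| = √(2²+3446²) = √11874920 ≈ 3446, ∠ = arctan(3446/2) ≈ 89.97°
pole (s+5): 5 + j3446 → |·| = √(5²+3446²) = √11874941 ≈ 3446, ∠ = arctan(3446/5) ≈ 89.92°
pole (s+146): 146 + j3446 → |·| = √(146²+3446²) = √11896232 ≈ 3449.1, ∠ = arctan(3446/146) ≈ 87.57°
|G| = 200 · 1.2241e+07 / 4.0958e+10 ≈ 0.059773
Gain = 20 log₁₀(0.059773) ≈ -24.47 dB
∠G = 165.89° − 267.46° = -101.57°

-24.5 dB, -101.6°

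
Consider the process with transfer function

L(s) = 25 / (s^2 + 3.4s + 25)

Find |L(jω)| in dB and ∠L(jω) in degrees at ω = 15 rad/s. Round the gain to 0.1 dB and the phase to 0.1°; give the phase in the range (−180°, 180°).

-18.3 dB, -165.7°

At s = jω = j15:
quadratic: (j15)² + 3.4·j15 + 25 = -200 + j51 → |·| ≈ 206.4, ∠ ≈ 165.69°
|L| = 25 / 206.4 ≈ 0.12112
Gain = 20 log₁₀(0.12112) ≈ -18.34 dB
∠L = 0.00° − 165.69° = -165.69°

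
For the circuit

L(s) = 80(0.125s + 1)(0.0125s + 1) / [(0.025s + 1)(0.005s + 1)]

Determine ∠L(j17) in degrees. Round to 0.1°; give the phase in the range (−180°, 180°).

At ω = 17 rad/s:
zero (1 + j17·0.125) = 1 + j2.125 → |·| ≈ 2.3485, ∠ ≈ 64.80°
zero (1 + j17·0.0125) = 1 + j0.2125 → |·| ≈ 1.0223, ∠ ≈ 12.00°
pole (1 + j17·0.025) = 1 + j0.425 → |·| ≈ 1.0866, ∠ ≈ 23.03°
pole (1 + j17·0.005) = 1 + j0.085 → |·| ≈ 1.0036, ∠ ≈ 4.86°
∠L = (64.80° + 12.00°) − (23.03° + 4.86°) = 48.91°

48.9°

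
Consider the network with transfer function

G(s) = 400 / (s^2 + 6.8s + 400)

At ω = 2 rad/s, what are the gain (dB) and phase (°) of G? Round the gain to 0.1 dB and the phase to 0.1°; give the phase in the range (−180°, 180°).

At s = jω = j2:
quadratic: (j2)² + 6.8·j2 + 400 = 396 + j13.6 → |·| ≈ 396.23, ∠ ≈ 1.97°
|G| = 400 / 396.23 ≈ 1.0095
Gain = 20 log₁₀(1.0095) ≈ 0.08 dB
∠G = 0.00° − 1.97° = -1.97°

0.1 dB, -2.0°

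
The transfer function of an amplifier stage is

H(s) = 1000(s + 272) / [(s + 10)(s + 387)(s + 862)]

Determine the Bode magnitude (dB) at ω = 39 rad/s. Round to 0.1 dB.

-33.8 dB

At s = jω = j39:
zero (s+272): 272 + j39 → |·| = √(272²+39²) = √75505 ≈ 274.78, ∠ = arctan(39/272) ≈ 8.16°
pole (s+10): 10 + j39 → |·| = √(10²+39²) = √1621 ≈ 40.262, ∠ = arctan(39/10) ≈ 75.62°
pole (s+387): 387 + j39 → |·| = √(387²+39²) = √151290 ≈ 388.96, ∠ = arctan(39/387) ≈ 5.75°
pole (s+862): 862 + j39 → |·| = √(862²+39²) = √744565 ≈ 862.88, ∠ = arctan(39/862) ≈ 2.59°
|H| = 1000 · 274.78 / 1.3513e+07 ≈ 0.020334
Gain = 20 log₁₀(0.020334) ≈ -33.84 dB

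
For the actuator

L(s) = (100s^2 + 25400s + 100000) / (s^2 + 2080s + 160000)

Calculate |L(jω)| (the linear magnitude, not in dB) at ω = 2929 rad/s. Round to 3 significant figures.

Substitute s = j2929:
Numerator: 100(j2929)^2 + 25400(j2929) + 100000 = -857804100 + j74396600
Denominator: (j2929)^2 + 2080(j2929) + 160000 = -8419041 + j6092320
|N| = √(857804100² + 74396600²) ≈ 8.6102e+08, ∠N ≈ 175.04°
|D| = √(8419041² + 6092320²) ≈ 1.0392e+07, ∠D ≈ 144.11°
|L| = 8.6102e+08 / 1.0392e+07 ≈ 82.854

82.9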